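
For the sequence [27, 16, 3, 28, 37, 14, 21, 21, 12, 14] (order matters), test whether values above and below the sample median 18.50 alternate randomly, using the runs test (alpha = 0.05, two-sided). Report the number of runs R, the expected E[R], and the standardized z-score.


Step 1: Compute median = 18.50; label A = above, B = below.
Labels in order: ABBAABAABB  (n_A = 5, n_B = 5)
Step 2: Count runs R = 6.
Step 3: Under H0 (random ordering), E[R] = 2*n_A*n_B/(n_A+n_B) + 1 = 2*5*5/10 + 1 = 6.0000.
        Var[R] = 2*n_A*n_B*(2*n_A*n_B - n_A - n_B) / ((n_A+n_B)^2 * (n_A+n_B-1)) = 2000/900 = 2.2222.
        SD[R] = 1.4907.
Step 4: R = E[R], so z = 0 with no continuity correction.
Step 5: Two-sided p-value via normal approximation = 2*(1 - Phi(|z|)) = 1.000000.
Step 6: alpha = 0.05. fail to reject H0.

R = 6, z = 0.0000, p = 1.000000, fail to reject H0.


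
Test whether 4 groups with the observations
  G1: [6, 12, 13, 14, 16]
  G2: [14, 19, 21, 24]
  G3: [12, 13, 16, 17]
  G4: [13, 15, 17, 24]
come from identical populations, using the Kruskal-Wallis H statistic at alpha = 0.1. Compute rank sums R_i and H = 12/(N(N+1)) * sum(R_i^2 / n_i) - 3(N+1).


Step 1: Combine all N = 17 observations and assign midranks.
sorted (value, group, rank): (6,G1,1), (12,G1,2.5), (12,G3,2.5), (13,G1,5), (13,G3,5), (13,G4,5), (14,G1,7.5), (14,G2,7.5), (15,G4,9), (16,G1,10.5), (16,G3,10.5), (17,G3,12.5), (17,G4,12.5), (19,G2,14), (21,G2,15), (24,G2,16.5), (24,G4,16.5)
Step 2: Sum ranks within each group.
R_1 = 26.5 (n_1 = 5)
R_2 = 53 (n_2 = 4)
R_3 = 30.5 (n_3 = 4)
R_4 = 43 (n_4 = 4)
Step 3: H = 12/(N(N+1)) * sum(R_i^2/n_i) - 3(N+1)
     = 12/(17*18) * (26.5^2/5 + 53^2/4 + 30.5^2/4 + 43^2/4) - 3*18
     = 0.039216 * 1537.51 - 54
     = 6.294608.
Step 4: Ties present; correction factor C = 1 - 54/(17^3 - 17) = 0.988971. Corrected H = 6.294608 / 0.988971 = 6.364808.
Step 5: Under H0, H ~ chi^2(3); p-value = 0.095149.
Step 6: alpha = 0.1. reject H0.

H = 6.3648, df = 3, p = 0.095149, reject H0.


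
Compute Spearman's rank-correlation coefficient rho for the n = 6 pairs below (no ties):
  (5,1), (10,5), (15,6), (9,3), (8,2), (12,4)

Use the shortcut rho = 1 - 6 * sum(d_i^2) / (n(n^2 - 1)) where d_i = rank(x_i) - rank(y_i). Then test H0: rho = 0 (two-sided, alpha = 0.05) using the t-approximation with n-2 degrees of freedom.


Step 1: Rank x and y separately (midranks; no ties here).
rank(x): 5->1, 10->4, 15->6, 9->3, 8->2, 12->5
rank(y): 1->1, 5->5, 6->6, 3->3, 2->2, 4->4
Step 2: d_i = R_x(i) - R_y(i); compute d_i^2.
  (1-1)^2=0, (4-5)^2=1, (6-6)^2=0, (3-3)^2=0, (2-2)^2=0, (5-4)^2=1
sum(d^2) = 2.
Step 3: rho = 1 - 6*2 / (6*(6^2 - 1)) = 1 - 12/210 = 0.942857.
Step 4: Under H0, t = rho * sqrt((n-2)/(1-rho^2)) = 5.6595 ~ t(4).
Step 5: Two-sided p-value from the t-distribution with 4 df = 0.004805.
Step 6: alpha = 0.05. reject H0.

rho = 0.9429, p = 0.004805, reject H0 at alpha = 0.05.


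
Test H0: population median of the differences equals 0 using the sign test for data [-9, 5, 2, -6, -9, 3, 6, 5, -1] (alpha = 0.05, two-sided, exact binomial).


Step 1: Discard zero differences. Original n = 9; n_eff = number of nonzero differences = 9.
Nonzero differences (with sign): -9, +5, +2, -6, -9, +3, +6, +5, -1
Step 2: Count signs: positive = 5, negative = 4.
Step 3: Under H0: P(positive) = 0.5, so the number of positives S ~ Bin(9, 0.5).
Step 4: Two-sided exact p-value = sum of Bin(9,0.5) probabilities at or below the observed probability = 1.000000.
Step 5: alpha = 0.05. fail to reject H0.

n_eff = 9, pos = 5, neg = 4, p = 1.000000, fail to reject H0.


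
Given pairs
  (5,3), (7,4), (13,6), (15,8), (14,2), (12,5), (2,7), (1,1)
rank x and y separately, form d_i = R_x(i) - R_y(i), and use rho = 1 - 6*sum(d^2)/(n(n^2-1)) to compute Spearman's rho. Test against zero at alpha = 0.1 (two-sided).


Step 1: Rank x and y separately (midranks; no ties here).
rank(x): 5->3, 7->4, 13->6, 15->8, 14->7, 12->5, 2->2, 1->1
rank(y): 3->3, 4->4, 6->6, 8->8, 2->2, 5->5, 7->7, 1->1
Step 2: d_i = R_x(i) - R_y(i); compute d_i^2.
  (3-3)^2=0, (4-4)^2=0, (6-6)^2=0, (8-8)^2=0, (7-2)^2=25, (5-5)^2=0, (2-7)^2=25, (1-1)^2=0
sum(d^2) = 50.
Step 3: rho = 1 - 6*50 / (8*(8^2 - 1)) = 1 - 300/504 = 0.404762.
Step 4: Under H0, t = rho * sqrt((n-2)/(1-rho^2)) = 1.0842 ~ t(6).
Step 5: Two-sided p-value from the t-distribution with 6 df = 0.319889.
Step 6: alpha = 0.1. fail to reject H0.

rho = 0.4048, p = 0.319889, fail to reject H0 at alpha = 0.1.


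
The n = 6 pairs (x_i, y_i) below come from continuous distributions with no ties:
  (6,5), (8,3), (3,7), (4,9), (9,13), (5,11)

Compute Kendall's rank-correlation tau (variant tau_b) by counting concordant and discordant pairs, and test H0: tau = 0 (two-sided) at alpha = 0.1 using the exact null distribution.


Step 1: Enumerate the 15 unordered pairs (i,j) with i<j and classify each by sign(x_j-x_i) * sign(y_j-y_i).
  (1,2):dx=+2,dy=-2->D; (1,3):dx=-3,dy=+2->D; (1,4):dx=-2,dy=+4->D; (1,5):dx=+3,dy=+8->C
  (1,6):dx=-1,dy=+6->D; (2,3):dx=-5,dy=+4->D; (2,4):dx=-4,dy=+6->D; (2,5):dx=+1,dy=+10->C
  (2,6):dx=-3,dy=+8->D; (3,4):dx=+1,dy=+2->C; (3,5):dx=+6,dy=+6->C; (3,6):dx=+2,dy=+4->C
  (4,5):dx=+5,dy=+4->C; (4,6):dx=+1,dy=+2->C; (5,6):dx=-4,dy=-2->C
Step 2: C = 8, D = 7, total pairs = 15.
Step 3: tau = (C - D)/(n(n-1)/2) = (8 - 7)/15 = 0.066667.
Step 4: Exact two-sided p-value (enumerate n! = 720 permutations of y under H0): p = 1.000000.
Step 5: alpha = 0.1. fail to reject H0.

tau_b = 0.0667 (C=8, D=7), p = 1.000000, fail to reject H0.


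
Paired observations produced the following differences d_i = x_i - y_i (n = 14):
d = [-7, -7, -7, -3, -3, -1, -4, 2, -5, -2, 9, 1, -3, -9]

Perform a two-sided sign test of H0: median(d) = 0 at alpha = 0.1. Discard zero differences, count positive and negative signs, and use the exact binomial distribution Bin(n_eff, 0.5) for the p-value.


Step 1: Discard zero differences. Original n = 14; n_eff = number of nonzero differences = 14.
Nonzero differences (with sign): -7, -7, -7, -3, -3, -1, -4, +2, -5, -2, +9, +1, -3, -9
Step 2: Count signs: positive = 3, negative = 11.
Step 3: Under H0: P(positive) = 0.5, so the number of positives S ~ Bin(14, 0.5).
Step 4: Two-sided exact p-value = sum of Bin(14,0.5) probabilities at or below the observed probability = 0.057373.
Step 5: alpha = 0.1. reject H0.

n_eff = 14, pos = 3, neg = 11, p = 0.057373, reject H0.


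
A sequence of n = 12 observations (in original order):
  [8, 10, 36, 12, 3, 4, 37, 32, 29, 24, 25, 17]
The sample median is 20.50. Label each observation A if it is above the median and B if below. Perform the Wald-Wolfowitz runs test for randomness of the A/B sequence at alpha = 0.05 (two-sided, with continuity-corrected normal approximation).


Step 1: Compute median = 20.50; label A = above, B = below.
Labels in order: BBABBBAAAAAB  (n_A = 6, n_B = 6)
Step 2: Count runs R = 5.
Step 3: Under H0 (random ordering), E[R] = 2*n_A*n_B/(n_A+n_B) + 1 = 2*6*6/12 + 1 = 7.0000.
        Var[R] = 2*n_A*n_B*(2*n_A*n_B - n_A - n_B) / ((n_A+n_B)^2 * (n_A+n_B-1)) = 4320/1584 = 2.7273.
        SD[R] = 1.6514.
Step 4: Continuity-corrected z = (R + 0.5 - E[R]) / SD[R] = (5 + 0.5 - 7.0000) / 1.6514 = -0.9083.
Step 5: Two-sided p-value via normal approximation = 2*(1 - Phi(|z|)) = 0.363722.
Step 6: alpha = 0.05. fail to reject H0.

R = 5, z = -0.9083, p = 0.363722, fail to reject H0.


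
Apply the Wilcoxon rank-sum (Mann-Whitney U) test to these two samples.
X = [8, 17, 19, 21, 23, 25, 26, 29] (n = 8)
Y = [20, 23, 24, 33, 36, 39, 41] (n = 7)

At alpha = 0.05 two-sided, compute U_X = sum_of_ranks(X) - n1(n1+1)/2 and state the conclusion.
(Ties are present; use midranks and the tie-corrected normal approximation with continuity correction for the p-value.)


Step 1: Combine and sort all 15 observations; assign midranks.
sorted (value, group): (8,X), (17,X), (19,X), (20,Y), (21,X), (23,X), (23,Y), (24,Y), (25,X), (26,X), (29,X), (33,Y), (36,Y), (39,Y), (41,Y)
ranks: 8->1, 17->2, 19->3, 20->4, 21->5, 23->6.5, 23->6.5, 24->8, 25->9, 26->10, 29->11, 33->12, 36->13, 39->14, 41->15
Step 2: Rank sum for X: R1 = 1 + 2 + 3 + 5 + 6.5 + 9 + 10 + 11 = 47.5.
Step 3: U_X = R1 - n1(n1+1)/2 = 47.5 - 8*9/2 = 47.5 - 36 = 11.5.
       U_Y = n1*n2 - U_X = 56 - 11.5 = 44.5.
Step 4: Ties are present, so use the tie-corrected normal approximation (with continuity correction) for the p-value.
Step 5: p-value = 0.063840; compare to alpha = 0.05. fail to reject H0.

U_X = 11.5, p = 0.063840, fail to reject H0 at alpha = 0.05.


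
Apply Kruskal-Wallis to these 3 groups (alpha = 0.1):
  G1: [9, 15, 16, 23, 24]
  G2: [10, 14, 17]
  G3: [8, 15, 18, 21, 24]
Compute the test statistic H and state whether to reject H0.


Step 1: Combine all N = 13 observations and assign midranks.
sorted (value, group, rank): (8,G3,1), (9,G1,2), (10,G2,3), (14,G2,4), (15,G1,5.5), (15,G3,5.5), (16,G1,7), (17,G2,8), (18,G3,9), (21,G3,10), (23,G1,11), (24,G1,12.5), (24,G3,12.5)
Step 2: Sum ranks within each group.
R_1 = 38 (n_1 = 5)
R_2 = 15 (n_2 = 3)
R_3 = 38 (n_3 = 5)
Step 3: H = 12/(N(N+1)) * sum(R_i^2/n_i) - 3(N+1)
     = 12/(13*14) * (38^2/5 + 15^2/3 + 38^2/5) - 3*14
     = 0.065934 * 652.6 - 42
     = 1.028571.
Step 4: Ties present; correction factor C = 1 - 12/(13^3 - 13) = 0.994505. Corrected H = 1.028571 / 0.994505 = 1.034254.
Step 5: Under H0, H ~ chi^2(2); p-value = 0.596231.
Step 6: alpha = 0.1. fail to reject H0.

H = 1.0343, df = 2, p = 0.596231, fail to reject H0.


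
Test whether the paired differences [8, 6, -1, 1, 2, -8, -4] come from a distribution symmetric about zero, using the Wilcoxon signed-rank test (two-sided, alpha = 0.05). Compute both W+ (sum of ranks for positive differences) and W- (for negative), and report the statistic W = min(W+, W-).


Step 1: Drop any zero differences (none here) and take |d_i|.
|d| = [8, 6, 1, 1, 2, 8, 4]
Step 2: Midrank |d_i| (ties get averaged ranks).
ranks: |8|->6.5, |6|->5, |1|->1.5, |1|->1.5, |2|->3, |8|->6.5, |4|->4
Step 3: Attach original signs; sum ranks with positive sign and with negative sign.
W+ = 6.5 + 5 + 1.5 + 3 = 16
W- = 1.5 + 6.5 + 4 = 12
(Check: W+ + W- = 28 should equal n(n+1)/2 = 28.)
Step 4: Test statistic W = min(W+, W-) = 12.
Step 5: Ties in |d|, so use the tie-corrected normal approximation.
        E[W] = n(n+1)/4 = 7*8/4 = 14.
        Tie groups: |d|=1 (t=2), |d|=8 (t=2); sum(t^3 - t) = 12.
        Var[W] = n(n+1)(2n+1)/24 - sum(t^3-t)/48 = 840/24 - 12/48 = 34.75.
        z = (W - E[W]) / sqrt(Var[W]) = (12 - 14) / 5.8949 = -0.3393.
        Two-sided p = 2*Phi(z) = 0.734402.
Step 6: alpha = 0.05. fail to reject H0.

W+ = 16, W- = 12, W = min = 12, p = 0.734402, fail to reject H0.


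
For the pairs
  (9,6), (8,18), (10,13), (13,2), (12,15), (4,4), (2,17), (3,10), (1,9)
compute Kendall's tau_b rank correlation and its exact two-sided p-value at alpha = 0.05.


Step 1: Enumerate the 36 unordered pairs (i,j) with i<j and classify each by sign(x_j-x_i) * sign(y_j-y_i).
  (1,2):dx=-1,dy=+12->D; (1,3):dx=+1,dy=+7->C; (1,4):dx=+4,dy=-4->D; (1,5):dx=+3,dy=+9->C
  (1,6):dx=-5,dy=-2->C; (1,7):dx=-7,dy=+11->D; (1,8):dx=-6,dy=+4->D; (1,9):dx=-8,dy=+3->D
  (2,3):dx=+2,dy=-5->D; (2,4):dx=+5,dy=-16->D; (2,5):dx=+4,dy=-3->D; (2,6):dx=-4,dy=-14->C
  (2,7):dx=-6,dy=-1->C; (2,8):dx=-5,dy=-8->C; (2,9):dx=-7,dy=-9->C; (3,4):dx=+3,dy=-11->D
  (3,5):dx=+2,dy=+2->C; (3,6):dx=-6,dy=-9->C; (3,7):dx=-8,dy=+4->D; (3,8):dx=-7,dy=-3->C
  (3,9):dx=-9,dy=-4->C; (4,5):dx=-1,dy=+13->D; (4,6):dx=-9,dy=+2->D; (4,7):dx=-11,dy=+15->D
  (4,8):dx=-10,dy=+8->D; (4,9):dx=-12,dy=+7->D; (5,6):dx=-8,dy=-11->C; (5,7):dx=-10,dy=+2->D
  (5,8):dx=-9,dy=-5->C; (5,9):dx=-11,dy=-6->C; (6,7):dx=-2,dy=+13->D; (6,8):dx=-1,dy=+6->D
  (6,9):dx=-3,dy=+5->D; (7,8):dx=+1,dy=-7->D; (7,9):dx=-1,dy=-8->C; (8,9):dx=-2,dy=-1->C
Step 2: C = 16, D = 20, total pairs = 36.
Step 3: tau = (C - D)/(n(n-1)/2) = (16 - 20)/36 = -0.111111.
Step 4: Exact two-sided p-value (enumerate n! = 362880 permutations of y under H0): p = 0.761414.
Step 5: alpha = 0.05. fail to reject H0.

tau_b = -0.1111 (C=16, D=20), p = 0.761414, fail to reject H0.


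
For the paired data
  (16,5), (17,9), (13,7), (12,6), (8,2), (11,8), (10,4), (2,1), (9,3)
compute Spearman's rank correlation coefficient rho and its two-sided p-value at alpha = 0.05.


Step 1: Rank x and y separately (midranks; no ties here).
rank(x): 16->8, 17->9, 13->7, 12->6, 8->2, 11->5, 10->4, 2->1, 9->3
rank(y): 5->5, 9->9, 7->7, 6->6, 2->2, 8->8, 4->4, 1->1, 3->3
Step 2: d_i = R_x(i) - R_y(i); compute d_i^2.
  (8-5)^2=9, (9-9)^2=0, (7-7)^2=0, (6-6)^2=0, (2-2)^2=0, (5-8)^2=9, (4-4)^2=0, (1-1)^2=0, (3-3)^2=0
sum(d^2) = 18.
Step 3: rho = 1 - 6*18 / (9*(9^2 - 1)) = 1 - 108/720 = 0.850000.
Step 4: Under H0, t = rho * sqrt((n-2)/(1-rho^2)) = 4.2691 ~ t(7).
Step 5: Two-sided p-value from the t-distribution with 7 df = 0.003705.
Step 6: alpha = 0.05. reject H0.

rho = 0.8500, p = 0.003705, reject H0 at alpha = 0.05.


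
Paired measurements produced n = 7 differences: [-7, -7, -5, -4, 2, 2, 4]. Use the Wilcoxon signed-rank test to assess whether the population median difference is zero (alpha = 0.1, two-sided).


Step 1: Drop any zero differences (none here) and take |d_i|.
|d| = [7, 7, 5, 4, 2, 2, 4]
Step 2: Midrank |d_i| (ties get averaged ranks).
ranks: |7|->6.5, |7|->6.5, |5|->5, |4|->3.5, |2|->1.5, |2|->1.5, |4|->3.5
Step 3: Attach original signs; sum ranks with positive sign and with negative sign.
W+ = 1.5 + 1.5 + 3.5 = 6.5
W- = 6.5 + 6.5 + 5 + 3.5 = 21.5
(Check: W+ + W- = 28 should equal n(n+1)/2 = 28.)
Step 4: Test statistic W = min(W+, W-) = 6.5.
Step 5: Ties in |d|, so use the tie-corrected normal approximation.
        E[W] = n(n+1)/4 = 7*8/4 = 14.
        Tie groups: |d|=2 (t=2), |d|=4 (t=2), |d|=7 (t=2); sum(t^3 - t) = 18.
        Var[W] = n(n+1)(2n+1)/24 - sum(t^3-t)/48 = 840/24 - 18/48 = 34.625.
        z = (W - E[W]) / sqrt(Var[W]) = (6.5 - 14) / 5.8843 = -1.2746.
        Two-sided p = 2*Phi(z) = 0.202459.
Step 6: alpha = 0.1. fail to reject H0.

W+ = 6.5, W- = 21.5, W = min = 6.5, p = 0.202459, fail to reject H0.


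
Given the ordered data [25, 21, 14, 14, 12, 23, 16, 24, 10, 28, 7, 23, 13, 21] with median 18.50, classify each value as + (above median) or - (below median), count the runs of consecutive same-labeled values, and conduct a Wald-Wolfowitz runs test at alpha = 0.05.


Step 1: Compute median = 18.50; label A = above, B = below.
Labels in order: AABBBABABABABA  (n_A = 7, n_B = 7)
Step 2: Count runs R = 11.
Step 3: Under H0 (random ordering), E[R] = 2*n_A*n_B/(n_A+n_B) + 1 = 2*7*7/14 + 1 = 8.0000.
        Var[R] = 2*n_A*n_B*(2*n_A*n_B - n_A - n_B) / ((n_A+n_B)^2 * (n_A+n_B-1)) = 8232/2548 = 3.2308.
        SD[R] = 1.7974.
Step 4: Continuity-corrected z = (R - 0.5 - E[R]) / SD[R] = (11 - 0.5 - 8.0000) / 1.7974 = 1.3909.
Step 5: Two-sided p-value via normal approximation = 2*(1 - Phi(|z|)) = 0.164264.
Step 6: alpha = 0.05. fail to reject H0.

R = 11, z = 1.3909, p = 0.164264, fail to reject H0.


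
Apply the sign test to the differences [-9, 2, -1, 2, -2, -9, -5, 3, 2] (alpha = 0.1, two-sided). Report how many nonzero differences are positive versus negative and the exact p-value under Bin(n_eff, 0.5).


Step 1: Discard zero differences. Original n = 9; n_eff = number of nonzero differences = 9.
Nonzero differences (with sign): -9, +2, -1, +2, -2, -9, -5, +3, +2
Step 2: Count signs: positive = 4, negative = 5.
Step 3: Under H0: P(positive) = 0.5, so the number of positives S ~ Bin(9, 0.5).
Step 4: Two-sided exact p-value = sum of Bin(9,0.5) probabilities at or below the observed probability = 1.000000.
Step 5: alpha = 0.1. fail to reject H0.

n_eff = 9, pos = 4, neg = 5, p = 1.000000, fail to reject H0.


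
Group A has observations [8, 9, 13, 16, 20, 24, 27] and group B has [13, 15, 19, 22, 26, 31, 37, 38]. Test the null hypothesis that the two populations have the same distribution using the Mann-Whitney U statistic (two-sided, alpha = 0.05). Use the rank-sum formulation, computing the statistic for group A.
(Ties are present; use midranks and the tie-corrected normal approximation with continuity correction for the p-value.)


Step 1: Combine and sort all 15 observations; assign midranks.
sorted (value, group): (8,X), (9,X), (13,X), (13,Y), (15,Y), (16,X), (19,Y), (20,X), (22,Y), (24,X), (26,Y), (27,X), (31,Y), (37,Y), (38,Y)
ranks: 8->1, 9->2, 13->3.5, 13->3.5, 15->5, 16->6, 19->7, 20->8, 22->9, 24->10, 26->11, 27->12, 31->13, 37->14, 38->15
Step 2: Rank sum for X: R1 = 1 + 2 + 3.5 + 6 + 8 + 10 + 12 = 42.5.
Step 3: U_X = R1 - n1(n1+1)/2 = 42.5 - 7*8/2 = 42.5 - 28 = 14.5.
       U_Y = n1*n2 - U_X = 56 - 14.5 = 41.5.
Step 4: Ties are present, so use the tie-corrected normal approximation (with continuity correction) for the p-value.
Step 5: p-value = 0.132118; compare to alpha = 0.05. fail to reject H0.

U_X = 14.5, p = 0.132118, fail to reject H0 at alpha = 0.05.


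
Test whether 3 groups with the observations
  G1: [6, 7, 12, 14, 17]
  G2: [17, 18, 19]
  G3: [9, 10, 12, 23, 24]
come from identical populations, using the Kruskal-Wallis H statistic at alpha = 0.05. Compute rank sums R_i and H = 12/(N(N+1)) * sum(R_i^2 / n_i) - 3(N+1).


Step 1: Combine all N = 13 observations and assign midranks.
sorted (value, group, rank): (6,G1,1), (7,G1,2), (9,G3,3), (10,G3,4), (12,G1,5.5), (12,G3,5.5), (14,G1,7), (17,G1,8.5), (17,G2,8.5), (18,G2,10), (19,G2,11), (23,G3,12), (24,G3,13)
Step 2: Sum ranks within each group.
R_1 = 24 (n_1 = 5)
R_2 = 29.5 (n_2 = 3)
R_3 = 37.5 (n_3 = 5)
Step 3: H = 12/(N(N+1)) * sum(R_i^2/n_i) - 3(N+1)
     = 12/(13*14) * (24^2/5 + 29.5^2/3 + 37.5^2/5) - 3*14
     = 0.065934 * 686.533 - 42
     = 3.265934.
Step 4: Ties present; correction factor C = 1 - 12/(13^3 - 13) = 0.994505. Corrected H = 3.265934 / 0.994505 = 3.283978.
Step 5: Under H0, H ~ chi^2(2); p-value = 0.193595.
Step 6: alpha = 0.05. fail to reject H0.

H = 3.2840, df = 2, p = 0.193595, fail to reject H0.


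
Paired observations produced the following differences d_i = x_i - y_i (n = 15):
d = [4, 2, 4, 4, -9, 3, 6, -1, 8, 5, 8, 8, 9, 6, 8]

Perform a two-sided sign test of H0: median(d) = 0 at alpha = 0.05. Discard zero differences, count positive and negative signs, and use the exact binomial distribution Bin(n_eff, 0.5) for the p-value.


Step 1: Discard zero differences. Original n = 15; n_eff = number of nonzero differences = 15.
Nonzero differences (with sign): +4, +2, +4, +4, -9, +3, +6, -1, +8, +5, +8, +8, +9, +6, +8
Step 2: Count signs: positive = 13, negative = 2.
Step 3: Under H0: P(positive) = 0.5, so the number of positives S ~ Bin(15, 0.5).
Step 4: Two-sided exact p-value = sum of Bin(15,0.5) probabilities at or below the observed probability = 0.007385.
Step 5: alpha = 0.05. reject H0.

n_eff = 15, pos = 13, neg = 2, p = 0.007385, reject H0.


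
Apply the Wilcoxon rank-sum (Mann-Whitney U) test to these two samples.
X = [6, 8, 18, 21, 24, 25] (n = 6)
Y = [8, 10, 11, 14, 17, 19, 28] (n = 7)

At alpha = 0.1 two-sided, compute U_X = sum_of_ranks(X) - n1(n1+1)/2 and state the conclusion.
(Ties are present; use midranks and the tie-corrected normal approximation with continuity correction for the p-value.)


Step 1: Combine and sort all 13 observations; assign midranks.
sorted (value, group): (6,X), (8,X), (8,Y), (10,Y), (11,Y), (14,Y), (17,Y), (18,X), (19,Y), (21,X), (24,X), (25,X), (28,Y)
ranks: 6->1, 8->2.5, 8->2.5, 10->4, 11->5, 14->6, 17->7, 18->8, 19->9, 21->10, 24->11, 25->12, 28->13
Step 2: Rank sum for X: R1 = 1 + 2.5 + 8 + 10 + 11 + 12 = 44.5.
Step 3: U_X = R1 - n1(n1+1)/2 = 44.5 - 6*7/2 = 44.5 - 21 = 23.5.
       U_Y = n1*n2 - U_X = 42 - 23.5 = 18.5.
Step 4: Ties are present, so use the tie-corrected normal approximation (with continuity correction) for the p-value.
Step 5: p-value = 0.774796; compare to alpha = 0.1. fail to reject H0.

U_X = 23.5, p = 0.774796, fail to reject H0 at alpha = 0.1.


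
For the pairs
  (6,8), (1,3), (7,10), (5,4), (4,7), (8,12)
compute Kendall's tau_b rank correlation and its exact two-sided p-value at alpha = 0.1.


Step 1: Enumerate the 15 unordered pairs (i,j) with i<j and classify each by sign(x_j-x_i) * sign(y_j-y_i).
  (1,2):dx=-5,dy=-5->C; (1,3):dx=+1,dy=+2->C; (1,4):dx=-1,dy=-4->C; (1,5):dx=-2,dy=-1->C
  (1,6):dx=+2,dy=+4->C; (2,3):dx=+6,dy=+7->C; (2,4):dx=+4,dy=+1->C; (2,5):dx=+3,dy=+4->C
  (2,6):dx=+7,dy=+9->C; (3,4):dx=-2,dy=-6->C; (3,5):dx=-3,dy=-3->C; (3,6):dx=+1,dy=+2->C
  (4,5):dx=-1,dy=+3->D; (4,6):dx=+3,dy=+8->C; (5,6):dx=+4,dy=+5->C
Step 2: C = 14, D = 1, total pairs = 15.
Step 3: tau = (C - D)/(n(n-1)/2) = (14 - 1)/15 = 0.866667.
Step 4: Exact two-sided p-value (enumerate n! = 720 permutations of y under H0): p = 0.016667.
Step 5: alpha = 0.1. reject H0.

tau_b = 0.8667 (C=14, D=1), p = 0.016667, reject H0.


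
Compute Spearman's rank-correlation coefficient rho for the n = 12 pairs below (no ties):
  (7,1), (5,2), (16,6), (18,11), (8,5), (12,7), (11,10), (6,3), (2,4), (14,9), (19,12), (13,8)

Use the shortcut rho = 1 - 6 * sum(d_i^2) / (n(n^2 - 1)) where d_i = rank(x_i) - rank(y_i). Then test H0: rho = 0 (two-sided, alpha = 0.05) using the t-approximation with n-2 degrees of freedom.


Step 1: Rank x and y separately (midranks; no ties here).
rank(x): 7->4, 5->2, 16->10, 18->11, 8->5, 12->7, 11->6, 6->3, 2->1, 14->9, 19->12, 13->8
rank(y): 1->1, 2->2, 6->6, 11->11, 5->5, 7->7, 10->10, 3->3, 4->4, 9->9, 12->12, 8->8
Step 2: d_i = R_x(i) - R_y(i); compute d_i^2.
  (4-1)^2=9, (2-2)^2=0, (10-6)^2=16, (11-11)^2=0, (5-5)^2=0, (7-7)^2=0, (6-10)^2=16, (3-3)^2=0, (1-4)^2=9, (9-9)^2=0, (12-12)^2=0, (8-8)^2=0
sum(d^2) = 50.
Step 3: rho = 1 - 6*50 / (12*(12^2 - 1)) = 1 - 300/1716 = 0.825175.
Step 4: Under H0, t = rho * sqrt((n-2)/(1-rho^2)) = 4.6195 ~ t(10).
Step 5: Two-sided p-value from the t-distribution with 10 df = 0.000951.
Step 6: alpha = 0.05. reject H0.

rho = 0.8252, p = 0.000951, reject H0 at alpha = 0.05.


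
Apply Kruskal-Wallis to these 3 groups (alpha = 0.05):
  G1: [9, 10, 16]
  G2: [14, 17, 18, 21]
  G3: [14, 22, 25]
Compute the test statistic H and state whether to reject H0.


Step 1: Combine all N = 10 observations and assign midranks.
sorted (value, group, rank): (9,G1,1), (10,G1,2), (14,G2,3.5), (14,G3,3.5), (16,G1,5), (17,G2,6), (18,G2,7), (21,G2,8), (22,G3,9), (25,G3,10)
Step 2: Sum ranks within each group.
R_1 = 8 (n_1 = 3)
R_2 = 24.5 (n_2 = 4)
R_3 = 22.5 (n_3 = 3)
Step 3: H = 12/(N(N+1)) * sum(R_i^2/n_i) - 3(N+1)
     = 12/(10*11) * (8^2/3 + 24.5^2/4 + 22.5^2/3) - 3*11
     = 0.109091 * 340.146 - 33
     = 4.106818.
Step 4: Ties present; correction factor C = 1 - 6/(10^3 - 10) = 0.993939. Corrected H = 4.106818 / 0.993939 = 4.131860.
Step 5: Under H0, H ~ chi^2(2); p-value = 0.126700.
Step 6: alpha = 0.05. fail to reject H0.

H = 4.1319, df = 2, p = 0.126700, fail to reject H0.


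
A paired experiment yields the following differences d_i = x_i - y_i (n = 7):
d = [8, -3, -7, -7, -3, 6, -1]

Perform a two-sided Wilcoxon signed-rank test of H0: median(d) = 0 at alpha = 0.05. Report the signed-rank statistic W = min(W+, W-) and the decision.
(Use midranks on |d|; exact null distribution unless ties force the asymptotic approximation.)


Step 1: Drop any zero differences (none here) and take |d_i|.
|d| = [8, 3, 7, 7, 3, 6, 1]
Step 2: Midrank |d_i| (ties get averaged ranks).
ranks: |8|->7, |3|->2.5, |7|->5.5, |7|->5.5, |3|->2.5, |6|->4, |1|->1
Step 3: Attach original signs; sum ranks with positive sign and with negative sign.
W+ = 7 + 4 = 11
W- = 2.5 + 5.5 + 5.5 + 2.5 + 1 = 17
(Check: W+ + W- = 28 should equal n(n+1)/2 = 28.)
Step 4: Test statistic W = min(W+, W-) = 11.
Step 5: Ties in |d|, so use the tie-corrected normal approximation.
        E[W] = n(n+1)/4 = 7*8/4 = 14.
        Tie groups: |d|=3 (t=2), |d|=7 (t=2); sum(t^3 - t) = 12.
        Var[W] = n(n+1)(2n+1)/24 - sum(t^3-t)/48 = 840/24 - 12/48 = 34.75.
        z = (W - E[W]) / sqrt(Var[W]) = (11 - 14) / 5.8949 = -0.5089.
        Two-sided p = 2*Phi(z) = 0.610813.
Step 6: alpha = 0.05. fail to reject H0.

W+ = 11, W- = 17, W = min = 11, p = 0.610813, fail to reject H0.


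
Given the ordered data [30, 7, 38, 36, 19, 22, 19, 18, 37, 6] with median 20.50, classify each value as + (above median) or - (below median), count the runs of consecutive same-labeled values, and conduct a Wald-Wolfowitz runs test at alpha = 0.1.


Step 1: Compute median = 20.50; label A = above, B = below.
Labels in order: ABAABABBAB  (n_A = 5, n_B = 5)
Step 2: Count runs R = 8.
Step 3: Under H0 (random ordering), E[R] = 2*n_A*n_B/(n_A+n_B) + 1 = 2*5*5/10 + 1 = 6.0000.
        Var[R] = 2*n_A*n_B*(2*n_A*n_B - n_A - n_B) / ((n_A+n_B)^2 * (n_A+n_B-1)) = 2000/900 = 2.2222.
        SD[R] = 1.4907.
Step 4: Continuity-corrected z = (R - 0.5 - E[R]) / SD[R] = (8 - 0.5 - 6.0000) / 1.4907 = 1.0062.
Step 5: Two-sided p-value via normal approximation = 2*(1 - Phi(|z|)) = 0.314305.
Step 6: alpha = 0.1. fail to reject H0.

R = 8, z = 1.0062, p = 0.314305, fail to reject H0.


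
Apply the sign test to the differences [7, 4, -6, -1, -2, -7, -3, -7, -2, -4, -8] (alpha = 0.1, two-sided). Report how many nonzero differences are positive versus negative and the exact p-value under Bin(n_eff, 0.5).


Step 1: Discard zero differences. Original n = 11; n_eff = number of nonzero differences = 11.
Nonzero differences (with sign): +7, +4, -6, -1, -2, -7, -3, -7, -2, -4, -8
Step 2: Count signs: positive = 2, negative = 9.
Step 3: Under H0: P(positive) = 0.5, so the number of positives S ~ Bin(11, 0.5).
Step 4: Two-sided exact p-value = sum of Bin(11,0.5) probabilities at or below the observed probability = 0.065430.
Step 5: alpha = 0.1. reject H0.

n_eff = 11, pos = 2, neg = 9, p = 0.065430, reject H0.


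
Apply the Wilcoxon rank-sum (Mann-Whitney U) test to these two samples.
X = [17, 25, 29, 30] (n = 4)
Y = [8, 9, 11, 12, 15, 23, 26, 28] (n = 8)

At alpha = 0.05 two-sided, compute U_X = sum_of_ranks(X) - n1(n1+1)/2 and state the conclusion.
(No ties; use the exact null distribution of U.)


Step 1: Combine and sort all 12 observations; assign midranks.
sorted (value, group): (8,Y), (9,Y), (11,Y), (12,Y), (15,Y), (17,X), (23,Y), (25,X), (26,Y), (28,Y), (29,X), (30,X)
ranks: 8->1, 9->2, 11->3, 12->4, 15->5, 17->6, 23->7, 25->8, 26->9, 28->10, 29->11, 30->12
Step 2: Rank sum for X: R1 = 6 + 8 + 11 + 12 = 37.
Step 3: U_X = R1 - n1(n1+1)/2 = 37 - 4*5/2 = 37 - 10 = 27.
       U_Y = n1*n2 - U_X = 32 - 27 = 5.
Step 4: No ties, so the exact null distribution of U (based on enumerating the C(12,4) = 495 equally likely rank assignments) gives the two-sided p-value.
Step 5: p-value = 0.072727; compare to alpha = 0.05. fail to reject H0.

U_X = 27, p = 0.072727, fail to reject H0 at alpha = 0.05.


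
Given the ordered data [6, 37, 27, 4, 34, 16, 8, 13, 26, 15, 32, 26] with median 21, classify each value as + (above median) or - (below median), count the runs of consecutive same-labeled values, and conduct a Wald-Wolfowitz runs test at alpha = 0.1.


Step 1: Compute median = 21; label A = above, B = below.
Labels in order: BAABABBBABAA  (n_A = 6, n_B = 6)
Step 2: Count runs R = 8.
Step 3: Under H0 (random ordering), E[R] = 2*n_A*n_B/(n_A+n_B) + 1 = 2*6*6/12 + 1 = 7.0000.
        Var[R] = 2*n_A*n_B*(2*n_A*n_B - n_A - n_B) / ((n_A+n_B)^2 * (n_A+n_B-1)) = 4320/1584 = 2.7273.
        SD[R] = 1.6514.
Step 4: Continuity-corrected z = (R - 0.5 - E[R]) / SD[R] = (8 - 0.5 - 7.0000) / 1.6514 = 0.3028.
Step 5: Two-sided p-value via normal approximation = 2*(1 - Phi(|z|)) = 0.762069.
Step 6: alpha = 0.1. fail to reject H0.

R = 8, z = 0.3028, p = 0.762069, fail to reject H0.


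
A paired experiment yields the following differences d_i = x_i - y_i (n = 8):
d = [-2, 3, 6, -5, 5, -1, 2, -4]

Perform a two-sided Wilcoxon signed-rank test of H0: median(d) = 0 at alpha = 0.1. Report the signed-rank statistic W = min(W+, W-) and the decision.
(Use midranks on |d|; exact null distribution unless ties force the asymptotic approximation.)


Step 1: Drop any zero differences (none here) and take |d_i|.
|d| = [2, 3, 6, 5, 5, 1, 2, 4]
Step 2: Midrank |d_i| (ties get averaged ranks).
ranks: |2|->2.5, |3|->4, |6|->8, |5|->6.5, |5|->6.5, |1|->1, |2|->2.5, |4|->5
Step 3: Attach original signs; sum ranks with positive sign and with negative sign.
W+ = 4 + 8 + 6.5 + 2.5 = 21
W- = 2.5 + 6.5 + 1 + 5 = 15
(Check: W+ + W- = 36 should equal n(n+1)/2 = 36.)
Step 4: Test statistic W = min(W+, W-) = 15.
Step 5: Ties in |d|, so use the tie-corrected normal approximation.
        E[W] = n(n+1)/4 = 8*9/4 = 18.
        Tie groups: |d|=2 (t=2), |d|=5 (t=2); sum(t^3 - t) = 12.
        Var[W] = n(n+1)(2n+1)/24 - sum(t^3-t)/48 = 1224/24 - 12/48 = 50.75.
        z = (W - E[W]) / sqrt(Var[W]) = (15 - 18) / 7.1239 = -0.4211.
        Two-sided p = 2*Phi(z) = 0.673669.
Step 6: alpha = 0.1. fail to reject H0.

W+ = 21, W- = 15, W = min = 15, p = 0.673669, fail to reject H0.


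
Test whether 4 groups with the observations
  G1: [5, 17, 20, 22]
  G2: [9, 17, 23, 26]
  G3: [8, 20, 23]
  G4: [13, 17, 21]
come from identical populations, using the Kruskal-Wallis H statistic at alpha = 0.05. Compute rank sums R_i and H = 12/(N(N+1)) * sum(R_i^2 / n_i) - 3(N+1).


Step 1: Combine all N = 14 observations and assign midranks.
sorted (value, group, rank): (5,G1,1), (8,G3,2), (9,G2,3), (13,G4,4), (17,G1,6), (17,G2,6), (17,G4,6), (20,G1,8.5), (20,G3,8.5), (21,G4,10), (22,G1,11), (23,G2,12.5), (23,G3,12.5), (26,G2,14)
Step 2: Sum ranks within each group.
R_1 = 26.5 (n_1 = 4)
R_2 = 35.5 (n_2 = 4)
R_3 = 23 (n_3 = 3)
R_4 = 20 (n_4 = 3)
Step 3: H = 12/(N(N+1)) * sum(R_i^2/n_i) - 3(N+1)
     = 12/(14*15) * (26.5^2/4 + 35.5^2/4 + 23^2/3 + 20^2/3) - 3*15
     = 0.057143 * 800.292 - 45
     = 0.730952.
Step 4: Ties present; correction factor C = 1 - 36/(14^3 - 14) = 0.986813. Corrected H = 0.730952 / 0.986813 = 0.740720.
Step 5: Under H0, H ~ chi^2(3); p-value = 0.863587.
Step 6: alpha = 0.05. fail to reject H0.

H = 0.7407, df = 3, p = 0.863587, fail to reject H0.


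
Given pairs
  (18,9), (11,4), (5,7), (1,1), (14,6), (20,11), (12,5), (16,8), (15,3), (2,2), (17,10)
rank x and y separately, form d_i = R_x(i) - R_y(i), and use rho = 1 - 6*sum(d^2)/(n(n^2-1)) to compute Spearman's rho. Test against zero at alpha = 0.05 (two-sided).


Step 1: Rank x and y separately (midranks; no ties here).
rank(x): 18->10, 11->4, 5->3, 1->1, 14->6, 20->11, 12->5, 16->8, 15->7, 2->2, 17->9
rank(y): 9->9, 4->4, 7->7, 1->1, 6->6, 11->11, 5->5, 8->8, 3->3, 2->2, 10->10
Step 2: d_i = R_x(i) - R_y(i); compute d_i^2.
  (10-9)^2=1, (4-4)^2=0, (3-7)^2=16, (1-1)^2=0, (6-6)^2=0, (11-11)^2=0, (5-5)^2=0, (8-8)^2=0, (7-3)^2=16, (2-2)^2=0, (9-10)^2=1
sum(d^2) = 34.
Step 3: rho = 1 - 6*34 / (11*(11^2 - 1)) = 1 - 204/1320 = 0.845455.
Step 4: Under H0, t = rho * sqrt((n-2)/(1-rho^2)) = 4.7493 ~ t(9).
Step 5: Two-sided p-value from the t-distribution with 9 df = 0.001045.
Step 6: alpha = 0.05. reject H0.

rho = 0.8455, p = 0.001045, reject H0 at alpha = 0.05.


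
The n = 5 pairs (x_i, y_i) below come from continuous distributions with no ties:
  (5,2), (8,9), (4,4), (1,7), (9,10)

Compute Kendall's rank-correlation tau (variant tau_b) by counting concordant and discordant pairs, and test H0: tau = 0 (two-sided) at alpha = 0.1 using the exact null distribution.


Step 1: Enumerate the 10 unordered pairs (i,j) with i<j and classify each by sign(x_j-x_i) * sign(y_j-y_i).
  (1,2):dx=+3,dy=+7->C; (1,3):dx=-1,dy=+2->D; (1,4):dx=-4,dy=+5->D; (1,5):dx=+4,dy=+8->C
  (2,3):dx=-4,dy=-5->C; (2,4):dx=-7,dy=-2->C; (2,5):dx=+1,dy=+1->C; (3,4):dx=-3,dy=+3->D
  (3,5):dx=+5,dy=+6->C; (4,5):dx=+8,dy=+3->C
Step 2: C = 7, D = 3, total pairs = 10.
Step 3: tau = (C - D)/(n(n-1)/2) = (7 - 3)/10 = 0.400000.
Step 4: Exact two-sided p-value (enumerate n! = 120 permutations of y under H0): p = 0.483333.
Step 5: alpha = 0.1. fail to reject H0.

tau_b = 0.4000 (C=7, D=3), p = 0.483333, fail to reject H0.


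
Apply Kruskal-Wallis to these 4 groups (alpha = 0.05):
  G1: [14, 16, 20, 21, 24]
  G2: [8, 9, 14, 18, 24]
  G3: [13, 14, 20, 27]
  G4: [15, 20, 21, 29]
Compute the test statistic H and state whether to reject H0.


Step 1: Combine all N = 18 observations and assign midranks.
sorted (value, group, rank): (8,G2,1), (9,G2,2), (13,G3,3), (14,G1,5), (14,G2,5), (14,G3,5), (15,G4,7), (16,G1,8), (18,G2,9), (20,G1,11), (20,G3,11), (20,G4,11), (21,G1,13.5), (21,G4,13.5), (24,G1,15.5), (24,G2,15.5), (27,G3,17), (29,G4,18)
Step 2: Sum ranks within each group.
R_1 = 53 (n_1 = 5)
R_2 = 32.5 (n_2 = 5)
R_3 = 36 (n_3 = 4)
R_4 = 49.5 (n_4 = 4)
Step 3: H = 12/(N(N+1)) * sum(R_i^2/n_i) - 3(N+1)
     = 12/(18*19) * (53^2/5 + 32.5^2/5 + 36^2/4 + 49.5^2/4) - 3*19
     = 0.035088 * 1709.61 - 57
     = 2.986404.
Step 4: Ties present; correction factor C = 1 - 60/(18^3 - 18) = 0.989680. Corrected H = 2.986404 / 0.989680 = 3.017544.
Step 5: Under H0, H ~ chi^2(3); p-value = 0.388928.
Step 6: alpha = 0.05. fail to reject H0.

H = 3.0175, df = 3, p = 0.388928, fail to reject H0.


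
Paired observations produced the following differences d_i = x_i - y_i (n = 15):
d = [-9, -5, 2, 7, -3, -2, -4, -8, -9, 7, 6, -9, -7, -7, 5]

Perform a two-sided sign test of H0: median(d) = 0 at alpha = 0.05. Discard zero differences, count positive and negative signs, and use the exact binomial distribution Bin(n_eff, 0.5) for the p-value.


Step 1: Discard zero differences. Original n = 15; n_eff = number of nonzero differences = 15.
Nonzero differences (with sign): -9, -5, +2, +7, -3, -2, -4, -8, -9, +7, +6, -9, -7, -7, +5
Step 2: Count signs: positive = 5, negative = 10.
Step 3: Under H0: P(positive) = 0.5, so the number of positives S ~ Bin(15, 0.5).
Step 4: Two-sided exact p-value = sum of Bin(15,0.5) probabilities at or below the observed probability = 0.301758.
Step 5: alpha = 0.05. fail to reject H0.

n_eff = 15, pos = 5, neg = 10, p = 0.301758, fail to reject H0.


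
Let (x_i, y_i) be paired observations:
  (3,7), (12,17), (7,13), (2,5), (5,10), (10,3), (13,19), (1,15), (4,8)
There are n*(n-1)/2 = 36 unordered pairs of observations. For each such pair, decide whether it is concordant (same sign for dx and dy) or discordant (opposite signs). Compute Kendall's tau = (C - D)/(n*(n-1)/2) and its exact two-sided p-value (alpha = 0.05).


Step 1: Enumerate the 36 unordered pairs (i,j) with i<j and classify each by sign(x_j-x_i) * sign(y_j-y_i).
  (1,2):dx=+9,dy=+10->C; (1,3):dx=+4,dy=+6->C; (1,4):dx=-1,dy=-2->C; (1,5):dx=+2,dy=+3->C
  (1,6):dx=+7,dy=-4->D; (1,7):dx=+10,dy=+12->C; (1,8):dx=-2,dy=+8->D; (1,9):dx=+1,dy=+1->C
  (2,3):dx=-5,dy=-4->C; (2,4):dx=-10,dy=-12->C; (2,5):dx=-7,dy=-7->C; (2,6):dx=-2,dy=-14->C
  (2,7):dx=+1,dy=+2->C; (2,8):dx=-11,dy=-2->C; (2,9):dx=-8,dy=-9->C; (3,4):dx=-5,dy=-8->C
  (3,5):dx=-2,dy=-3->C; (3,6):dx=+3,dy=-10->D; (3,7):dx=+6,dy=+6->C; (3,8):dx=-6,dy=+2->D
  (3,9):dx=-3,dy=-5->C; (4,5):dx=+3,dy=+5->C; (4,6):dx=+8,dy=-2->D; (4,7):dx=+11,dy=+14->C
  (4,8):dx=-1,dy=+10->D; (4,9):dx=+2,dy=+3->C; (5,6):dx=+5,dy=-7->D; (5,7):dx=+8,dy=+9->C
  (5,8):dx=-4,dy=+5->D; (5,9):dx=-1,dy=-2->C; (6,7):dx=+3,dy=+16->C; (6,8):dx=-9,dy=+12->D
  (6,9):dx=-6,dy=+5->D; (7,8):dx=-12,dy=-4->C; (7,9):dx=-9,dy=-11->C; (8,9):dx=+3,dy=-7->D
Step 2: C = 25, D = 11, total pairs = 36.
Step 3: tau = (C - D)/(n(n-1)/2) = (25 - 11)/36 = 0.388889.
Step 4: Exact two-sided p-value (enumerate n! = 362880 permutations of y under H0): p = 0.180181.
Step 5: alpha = 0.05. fail to reject H0.

tau_b = 0.3889 (C=25, D=11), p = 0.180181, fail to reject H0.


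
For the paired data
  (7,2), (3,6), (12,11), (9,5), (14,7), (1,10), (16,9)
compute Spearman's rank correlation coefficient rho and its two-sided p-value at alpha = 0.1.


Step 1: Rank x and y separately (midranks; no ties here).
rank(x): 7->3, 3->2, 12->5, 9->4, 14->6, 1->1, 16->7
rank(y): 2->1, 6->3, 11->7, 5->2, 7->4, 10->6, 9->5
Step 2: d_i = R_x(i) - R_y(i); compute d_i^2.
  (3-1)^2=4, (2-3)^2=1, (5-7)^2=4, (4-2)^2=4, (6-4)^2=4, (1-6)^2=25, (7-5)^2=4
sum(d^2) = 46.
Step 3: rho = 1 - 6*46 / (7*(7^2 - 1)) = 1 - 276/336 = 0.178571.
Step 4: Under H0, t = rho * sqrt((n-2)/(1-rho^2)) = 0.4058 ~ t(5).
Step 5: Two-sided p-value from the t-distribution with 5 df = 0.701658.
Step 6: alpha = 0.1. fail to reject H0.

rho = 0.1786, p = 0.701658, fail to reject H0 at alpha = 0.1.


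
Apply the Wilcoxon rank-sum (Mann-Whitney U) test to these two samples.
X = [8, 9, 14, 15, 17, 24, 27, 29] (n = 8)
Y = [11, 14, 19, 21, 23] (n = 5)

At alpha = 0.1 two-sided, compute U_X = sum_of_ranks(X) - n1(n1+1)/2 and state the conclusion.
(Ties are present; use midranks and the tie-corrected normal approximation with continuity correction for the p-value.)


Step 1: Combine and sort all 13 observations; assign midranks.
sorted (value, group): (8,X), (9,X), (11,Y), (14,X), (14,Y), (15,X), (17,X), (19,Y), (21,Y), (23,Y), (24,X), (27,X), (29,X)
ranks: 8->1, 9->2, 11->3, 14->4.5, 14->4.5, 15->6, 17->7, 19->8, 21->9, 23->10, 24->11, 27->12, 29->13
Step 2: Rank sum for X: R1 = 1 + 2 + 4.5 + 6 + 7 + 11 + 12 + 13 = 56.5.
Step 3: U_X = R1 - n1(n1+1)/2 = 56.5 - 8*9/2 = 56.5 - 36 = 20.5.
       U_Y = n1*n2 - U_X = 40 - 20.5 = 19.5.
Step 4: Ties are present, so use the tie-corrected normal approximation (with continuity correction) for the p-value.
Step 5: p-value = 1.000000; compare to alpha = 0.1. fail to reject H0.

U_X = 20.5, p = 1.000000, fail to reject H0 at alpha = 0.1.


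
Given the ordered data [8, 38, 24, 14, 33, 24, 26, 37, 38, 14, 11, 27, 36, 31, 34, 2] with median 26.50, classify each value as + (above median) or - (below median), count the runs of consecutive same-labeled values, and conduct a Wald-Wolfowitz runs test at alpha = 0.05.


Step 1: Compute median = 26.50; label A = above, B = below.
Labels in order: BABBABBAABBAAAAB  (n_A = 8, n_B = 8)
Step 2: Count runs R = 9.
Step 3: Under H0 (random ordering), E[R] = 2*n_A*n_B/(n_A+n_B) + 1 = 2*8*8/16 + 1 = 9.0000.
        Var[R] = 2*n_A*n_B*(2*n_A*n_B - n_A - n_B) / ((n_A+n_B)^2 * (n_A+n_B-1)) = 14336/3840 = 3.7333.
        SD[R] = 1.9322.
Step 4: R = E[R], so z = 0 with no continuity correction.
Step 5: Two-sided p-value via normal approximation = 2*(1 - Phi(|z|)) = 1.000000.
Step 6: alpha = 0.05. fail to reject H0.

R = 9, z = 0.0000, p = 1.000000, fail to reject H0.


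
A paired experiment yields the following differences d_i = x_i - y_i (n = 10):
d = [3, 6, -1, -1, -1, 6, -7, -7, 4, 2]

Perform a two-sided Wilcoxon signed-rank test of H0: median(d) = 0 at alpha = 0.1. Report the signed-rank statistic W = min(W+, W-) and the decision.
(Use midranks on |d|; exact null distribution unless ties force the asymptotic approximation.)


Step 1: Drop any zero differences (none here) and take |d_i|.
|d| = [3, 6, 1, 1, 1, 6, 7, 7, 4, 2]
Step 2: Midrank |d_i| (ties get averaged ranks).
ranks: |3|->5, |6|->7.5, |1|->2, |1|->2, |1|->2, |6|->7.5, |7|->9.5, |7|->9.5, |4|->6, |2|->4
Step 3: Attach original signs; sum ranks with positive sign and with negative sign.
W+ = 5 + 7.5 + 7.5 + 6 + 4 = 30
W- = 2 + 2 + 2 + 9.5 + 9.5 = 25
(Check: W+ + W- = 55 should equal n(n+1)/2 = 55.)
Step 4: Test statistic W = min(W+, W-) = 25.
Step 5: Ties in |d|, so use the tie-corrected normal approximation.
        E[W] = n(n+1)/4 = 10*11/4 = 27.5.
        Tie groups: |d|=1 (t=3), |d|=6 (t=2), |d|=7 (t=2); sum(t^3 - t) = 36.
        Var[W] = n(n+1)(2n+1)/24 - sum(t^3-t)/48 = 2310/24 - 36/48 = 95.5.
        z = (W - E[W]) / sqrt(Var[W]) = (25 - 27.5) / 9.7724 = -0.2558.
        Two-sided p = 2*Phi(z) = 0.798088.
Step 6: alpha = 0.1. fail to reject H0.

W+ = 30, W- = 25, W = min = 25, p = 0.798088, fail to reject H0.


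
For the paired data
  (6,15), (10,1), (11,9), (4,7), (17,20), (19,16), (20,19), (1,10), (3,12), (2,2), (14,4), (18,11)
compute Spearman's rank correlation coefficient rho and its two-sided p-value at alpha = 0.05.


Step 1: Rank x and y separately (midranks; no ties here).
rank(x): 6->5, 10->6, 11->7, 4->4, 17->9, 19->11, 20->12, 1->1, 3->3, 2->2, 14->8, 18->10
rank(y): 15->9, 1->1, 9->5, 7->4, 20->12, 16->10, 19->11, 10->6, 12->8, 2->2, 4->3, 11->7
Step 2: d_i = R_x(i) - R_y(i); compute d_i^2.
  (5-9)^2=16, (6-1)^2=25, (7-5)^2=4, (4-4)^2=0, (9-12)^2=9, (11-10)^2=1, (12-11)^2=1, (1-6)^2=25, (3-8)^2=25, (2-2)^2=0, (8-3)^2=25, (10-7)^2=9
sum(d^2) = 140.
Step 3: rho = 1 - 6*140 / (12*(12^2 - 1)) = 1 - 840/1716 = 0.510490.
Step 4: Under H0, t = rho * sqrt((n-2)/(1-rho^2)) = 1.8774 ~ t(10).
Step 5: Two-sided p-value from the t-distribution with 10 df = 0.089914.
Step 6: alpha = 0.05. fail to reject H0.

rho = 0.5105, p = 0.089914, fail to reject H0 at alpha = 0.05.
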